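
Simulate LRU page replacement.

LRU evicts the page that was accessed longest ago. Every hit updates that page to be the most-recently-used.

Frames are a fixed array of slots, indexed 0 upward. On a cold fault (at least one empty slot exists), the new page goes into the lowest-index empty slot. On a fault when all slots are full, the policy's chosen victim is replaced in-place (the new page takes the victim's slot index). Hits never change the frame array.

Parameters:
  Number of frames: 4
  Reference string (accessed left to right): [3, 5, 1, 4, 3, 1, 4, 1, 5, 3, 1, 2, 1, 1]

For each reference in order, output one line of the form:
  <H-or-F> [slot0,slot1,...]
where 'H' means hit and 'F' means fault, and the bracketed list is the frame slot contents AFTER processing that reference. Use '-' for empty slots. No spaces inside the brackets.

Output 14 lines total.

F [3,-,-,-]
F [3,5,-,-]
F [3,5,1,-]
F [3,5,1,4]
H [3,5,1,4]
H [3,5,1,4]
H [3,5,1,4]
H [3,5,1,4]
H [3,5,1,4]
H [3,5,1,4]
H [3,5,1,4]
F [3,5,1,2]
H [3,5,1,2]
H [3,5,1,2]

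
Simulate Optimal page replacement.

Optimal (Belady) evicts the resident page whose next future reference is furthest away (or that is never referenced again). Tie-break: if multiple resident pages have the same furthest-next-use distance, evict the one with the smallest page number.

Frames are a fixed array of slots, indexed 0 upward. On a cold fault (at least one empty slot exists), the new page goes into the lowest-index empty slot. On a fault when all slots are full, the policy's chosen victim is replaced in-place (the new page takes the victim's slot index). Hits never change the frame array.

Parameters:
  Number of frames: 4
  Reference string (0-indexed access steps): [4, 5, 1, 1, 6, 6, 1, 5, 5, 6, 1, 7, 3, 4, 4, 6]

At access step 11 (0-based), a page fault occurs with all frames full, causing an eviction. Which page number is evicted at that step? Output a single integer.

Step 0: ref 4 -> FAULT, frames=[4,-,-,-]
Step 1: ref 5 -> FAULT, frames=[4,5,-,-]
Step 2: ref 1 -> FAULT, frames=[4,5,1,-]
Step 3: ref 1 -> HIT, frames=[4,5,1,-]
Step 4: ref 6 -> FAULT, frames=[4,5,1,6]
Step 5: ref 6 -> HIT, frames=[4,5,1,6]
Step 6: ref 1 -> HIT, frames=[4,5,1,6]
Step 7: ref 5 -> HIT, frames=[4,5,1,6]
Step 8: ref 5 -> HIT, frames=[4,5,1,6]
Step 9: ref 6 -> HIT, frames=[4,5,1,6]
Step 10: ref 1 -> HIT, frames=[4,5,1,6]
Step 11: ref 7 -> FAULT, evict 1, frames=[4,5,7,6]
At step 11: evicted page 1

Answer: 1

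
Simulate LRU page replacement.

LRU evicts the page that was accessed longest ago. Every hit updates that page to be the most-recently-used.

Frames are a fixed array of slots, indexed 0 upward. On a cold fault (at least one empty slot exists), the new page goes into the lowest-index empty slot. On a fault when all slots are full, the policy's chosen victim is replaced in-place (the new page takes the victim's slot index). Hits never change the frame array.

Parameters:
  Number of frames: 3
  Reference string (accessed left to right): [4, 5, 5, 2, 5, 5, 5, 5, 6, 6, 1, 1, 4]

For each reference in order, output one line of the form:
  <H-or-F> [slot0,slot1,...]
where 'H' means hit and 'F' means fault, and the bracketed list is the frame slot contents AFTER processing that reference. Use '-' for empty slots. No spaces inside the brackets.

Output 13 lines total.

F [4,-,-]
F [4,5,-]
H [4,5,-]
F [4,5,2]
H [4,5,2]
H [4,5,2]
H [4,5,2]
H [4,5,2]
F [6,5,2]
H [6,5,2]
F [6,5,1]
H [6,5,1]
F [6,4,1]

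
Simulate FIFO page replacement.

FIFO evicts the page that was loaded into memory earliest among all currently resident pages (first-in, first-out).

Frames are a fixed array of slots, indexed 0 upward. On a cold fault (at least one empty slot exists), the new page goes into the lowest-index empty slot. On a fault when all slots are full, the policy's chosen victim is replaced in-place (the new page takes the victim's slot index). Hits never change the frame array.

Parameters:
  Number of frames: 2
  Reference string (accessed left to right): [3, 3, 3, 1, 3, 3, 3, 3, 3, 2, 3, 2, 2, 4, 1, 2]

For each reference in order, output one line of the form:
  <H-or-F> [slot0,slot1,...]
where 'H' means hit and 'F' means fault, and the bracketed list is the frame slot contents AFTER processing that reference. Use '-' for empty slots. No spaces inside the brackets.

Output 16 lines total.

F [3,-]
H [3,-]
H [3,-]
F [3,1]
H [3,1]
H [3,1]
H [3,1]
H [3,1]
H [3,1]
F [2,1]
F [2,3]
H [2,3]
H [2,3]
F [4,3]
F [4,1]
F [2,1]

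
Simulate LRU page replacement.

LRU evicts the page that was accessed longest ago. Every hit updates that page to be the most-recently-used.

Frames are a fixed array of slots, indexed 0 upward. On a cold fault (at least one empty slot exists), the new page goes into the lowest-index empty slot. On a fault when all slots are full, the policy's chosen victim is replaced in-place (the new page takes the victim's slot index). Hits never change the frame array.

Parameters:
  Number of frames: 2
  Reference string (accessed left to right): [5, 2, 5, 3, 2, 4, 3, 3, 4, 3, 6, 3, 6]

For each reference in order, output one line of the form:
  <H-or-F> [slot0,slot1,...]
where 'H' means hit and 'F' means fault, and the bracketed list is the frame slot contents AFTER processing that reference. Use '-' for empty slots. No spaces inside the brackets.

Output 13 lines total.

F [5,-]
F [5,2]
H [5,2]
F [5,3]
F [2,3]
F [2,4]
F [3,4]
H [3,4]
H [3,4]
H [3,4]
F [3,6]
H [3,6]
H [3,6]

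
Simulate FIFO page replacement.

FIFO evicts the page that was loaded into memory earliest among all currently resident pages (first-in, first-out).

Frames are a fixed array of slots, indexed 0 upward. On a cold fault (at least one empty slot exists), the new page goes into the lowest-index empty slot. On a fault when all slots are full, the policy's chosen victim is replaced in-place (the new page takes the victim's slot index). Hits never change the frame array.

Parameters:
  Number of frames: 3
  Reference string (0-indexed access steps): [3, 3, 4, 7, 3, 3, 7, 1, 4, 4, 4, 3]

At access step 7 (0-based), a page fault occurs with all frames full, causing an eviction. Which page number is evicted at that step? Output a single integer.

Answer: 3

Derivation:
Step 0: ref 3 -> FAULT, frames=[3,-,-]
Step 1: ref 3 -> HIT, frames=[3,-,-]
Step 2: ref 4 -> FAULT, frames=[3,4,-]
Step 3: ref 7 -> FAULT, frames=[3,4,7]
Step 4: ref 3 -> HIT, frames=[3,4,7]
Step 5: ref 3 -> HIT, frames=[3,4,7]
Step 6: ref 7 -> HIT, frames=[3,4,7]
Step 7: ref 1 -> FAULT, evict 3, frames=[1,4,7]
At step 7: evicted page 3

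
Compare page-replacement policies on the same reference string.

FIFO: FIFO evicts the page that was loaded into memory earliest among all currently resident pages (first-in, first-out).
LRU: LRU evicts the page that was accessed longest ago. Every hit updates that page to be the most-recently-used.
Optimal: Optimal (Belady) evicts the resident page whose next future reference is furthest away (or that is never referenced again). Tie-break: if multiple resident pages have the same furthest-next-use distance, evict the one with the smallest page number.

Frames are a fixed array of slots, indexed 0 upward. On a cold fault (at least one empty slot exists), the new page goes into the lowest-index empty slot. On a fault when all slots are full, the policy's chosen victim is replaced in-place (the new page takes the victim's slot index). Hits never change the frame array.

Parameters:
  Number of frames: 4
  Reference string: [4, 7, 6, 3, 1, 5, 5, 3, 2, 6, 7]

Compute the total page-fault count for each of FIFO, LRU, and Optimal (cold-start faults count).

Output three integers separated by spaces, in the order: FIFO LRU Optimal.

Answer: 9 9 7

Derivation:
--- FIFO ---
  step 0: ref 4 -> FAULT, frames=[4,-,-,-] (faults so far: 1)
  step 1: ref 7 -> FAULT, frames=[4,7,-,-] (faults so far: 2)
  step 2: ref 6 -> FAULT, frames=[4,7,6,-] (faults so far: 3)
  step 3: ref 3 -> FAULT, frames=[4,7,6,3] (faults so far: 4)
  step 4: ref 1 -> FAULT, evict 4, frames=[1,7,6,3] (faults so far: 5)
  step 5: ref 5 -> FAULT, evict 7, frames=[1,5,6,3] (faults so far: 6)
  step 6: ref 5 -> HIT, frames=[1,5,6,3] (faults so far: 6)
  step 7: ref 3 -> HIT, frames=[1,5,6,3] (faults so far: 6)
  step 8: ref 2 -> FAULT, evict 6, frames=[1,5,2,3] (faults so far: 7)
  step 9: ref 6 -> FAULT, evict 3, frames=[1,5,2,6] (faults so far: 8)
  step 10: ref 7 -> FAULT, evict 1, frames=[7,5,2,6] (faults so far: 9)
  FIFO total faults: 9
--- LRU ---
  step 0: ref 4 -> FAULT, frames=[4,-,-,-] (faults so far: 1)
  step 1: ref 7 -> FAULT, frames=[4,7,-,-] (faults so far: 2)
  step 2: ref 6 -> FAULT, frames=[4,7,6,-] (faults so far: 3)
  step 3: ref 3 -> FAULT, frames=[4,7,6,3] (faults so far: 4)
  step 4: ref 1 -> FAULT, evict 4, frames=[1,7,6,3] (faults so far: 5)
  step 5: ref 5 -> FAULT, evict 7, frames=[1,5,6,3] (faults so far: 6)
  step 6: ref 5 -> HIT, frames=[1,5,6,3] (faults so far: 6)
  step 7: ref 3 -> HIT, frames=[1,5,6,3] (faults so far: 6)
  step 8: ref 2 -> FAULT, evict 6, frames=[1,5,2,3] (faults so far: 7)
  step 9: ref 6 -> FAULT, evict 1, frames=[6,5,2,3] (faults so far: 8)
  step 10: ref 7 -> FAULT, evict 5, frames=[6,7,2,3] (faults so far: 9)
  LRU total faults: 9
--- Optimal ---
  step 0: ref 4 -> FAULT, frames=[4,-,-,-] (faults so far: 1)
  step 1: ref 7 -> FAULT, frames=[4,7,-,-] (faults so far: 2)
  step 2: ref 6 -> FAULT, frames=[4,7,6,-] (faults so far: 3)
  step 3: ref 3 -> FAULT, frames=[4,7,6,3] (faults so far: 4)
  step 4: ref 1 -> FAULT, evict 4, frames=[1,7,6,3] (faults so far: 5)
  step 5: ref 5 -> FAULT, evict 1, frames=[5,7,6,3] (faults so far: 6)
  step 6: ref 5 -> HIT, frames=[5,7,6,3] (faults so far: 6)
  step 7: ref 3 -> HIT, frames=[5,7,6,3] (faults so far: 6)
  step 8: ref 2 -> FAULT, evict 3, frames=[5,7,6,2] (faults so far: 7)
  step 9: ref 6 -> HIT, frames=[5,7,6,2] (faults so far: 7)
  step 10: ref 7 -> HIT, frames=[5,7,6,2] (faults so far: 7)
  Optimal total faults: 7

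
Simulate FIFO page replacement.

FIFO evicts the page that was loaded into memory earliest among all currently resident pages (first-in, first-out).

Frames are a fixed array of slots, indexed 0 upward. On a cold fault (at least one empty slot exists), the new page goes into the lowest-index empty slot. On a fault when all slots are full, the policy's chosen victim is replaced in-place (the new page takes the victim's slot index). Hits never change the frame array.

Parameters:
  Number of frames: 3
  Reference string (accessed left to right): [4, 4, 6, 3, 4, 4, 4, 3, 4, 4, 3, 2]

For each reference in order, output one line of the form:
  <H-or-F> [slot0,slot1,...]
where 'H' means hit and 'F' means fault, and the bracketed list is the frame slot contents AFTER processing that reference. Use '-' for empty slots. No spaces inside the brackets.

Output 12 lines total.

F [4,-,-]
H [4,-,-]
F [4,6,-]
F [4,6,3]
H [4,6,3]
H [4,6,3]
H [4,6,3]
H [4,6,3]
H [4,6,3]
H [4,6,3]
H [4,6,3]
F [2,6,3]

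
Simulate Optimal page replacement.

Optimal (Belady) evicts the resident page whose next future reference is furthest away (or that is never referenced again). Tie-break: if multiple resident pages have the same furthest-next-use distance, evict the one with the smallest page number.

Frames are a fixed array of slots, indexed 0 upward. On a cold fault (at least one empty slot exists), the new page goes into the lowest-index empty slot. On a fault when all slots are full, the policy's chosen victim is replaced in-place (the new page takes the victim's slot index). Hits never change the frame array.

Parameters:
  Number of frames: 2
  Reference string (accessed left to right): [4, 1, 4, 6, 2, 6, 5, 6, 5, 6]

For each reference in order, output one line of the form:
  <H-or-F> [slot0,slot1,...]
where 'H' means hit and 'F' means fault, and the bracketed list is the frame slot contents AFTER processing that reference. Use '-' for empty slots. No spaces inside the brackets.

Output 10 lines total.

F [4,-]
F [4,1]
H [4,1]
F [4,6]
F [2,6]
H [2,6]
F [5,6]
H [5,6]
H [5,6]
H [5,6]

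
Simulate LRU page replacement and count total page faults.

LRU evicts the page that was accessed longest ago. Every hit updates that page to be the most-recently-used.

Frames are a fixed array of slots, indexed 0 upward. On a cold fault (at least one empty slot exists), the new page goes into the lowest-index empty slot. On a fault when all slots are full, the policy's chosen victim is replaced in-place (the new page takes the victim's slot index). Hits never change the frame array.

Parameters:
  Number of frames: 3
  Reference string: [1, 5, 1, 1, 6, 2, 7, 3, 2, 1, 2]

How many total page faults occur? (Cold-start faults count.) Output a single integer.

Step 0: ref 1 → FAULT, frames=[1,-,-]
Step 1: ref 5 → FAULT, frames=[1,5,-]
Step 2: ref 1 → HIT, frames=[1,5,-]
Step 3: ref 1 → HIT, frames=[1,5,-]
Step 4: ref 6 → FAULT, frames=[1,5,6]
Step 5: ref 2 → FAULT (evict 5), frames=[1,2,6]
Step 6: ref 7 → FAULT (evict 1), frames=[7,2,6]
Step 7: ref 3 → FAULT (evict 6), frames=[7,2,3]
Step 8: ref 2 → HIT, frames=[7,2,3]
Step 9: ref 1 → FAULT (evict 7), frames=[1,2,3]
Step 10: ref 2 → HIT, frames=[1,2,3]
Total faults: 7

Answer: 7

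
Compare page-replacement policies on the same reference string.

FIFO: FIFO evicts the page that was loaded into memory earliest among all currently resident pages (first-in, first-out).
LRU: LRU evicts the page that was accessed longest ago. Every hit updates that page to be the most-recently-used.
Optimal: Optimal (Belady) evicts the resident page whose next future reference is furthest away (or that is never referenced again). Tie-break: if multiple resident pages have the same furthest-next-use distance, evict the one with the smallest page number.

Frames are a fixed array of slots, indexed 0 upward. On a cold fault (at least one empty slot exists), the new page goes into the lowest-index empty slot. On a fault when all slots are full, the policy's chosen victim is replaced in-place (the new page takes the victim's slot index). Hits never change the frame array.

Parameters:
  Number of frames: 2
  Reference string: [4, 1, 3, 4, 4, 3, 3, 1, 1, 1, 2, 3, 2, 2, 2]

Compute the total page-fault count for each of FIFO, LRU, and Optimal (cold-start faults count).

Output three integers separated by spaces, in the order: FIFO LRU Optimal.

--- FIFO ---
  step 0: ref 4 -> FAULT, frames=[4,-] (faults so far: 1)
  step 1: ref 1 -> FAULT, frames=[4,1] (faults so far: 2)
  step 2: ref 3 -> FAULT, evict 4, frames=[3,1] (faults so far: 3)
  step 3: ref 4 -> FAULT, evict 1, frames=[3,4] (faults so far: 4)
  step 4: ref 4 -> HIT, frames=[3,4] (faults so far: 4)
  step 5: ref 3 -> HIT, frames=[3,4] (faults so far: 4)
  step 6: ref 3 -> HIT, frames=[3,4] (faults so far: 4)
  step 7: ref 1 -> FAULT, evict 3, frames=[1,4] (faults so far: 5)
  step 8: ref 1 -> HIT, frames=[1,4] (faults so far: 5)
  step 9: ref 1 -> HIT, frames=[1,4] (faults so far: 5)
  step 10: ref 2 -> FAULT, evict 4, frames=[1,2] (faults so far: 6)
  step 11: ref 3 -> FAULT, evict 1, frames=[3,2] (faults so far: 7)
  step 12: ref 2 -> HIT, frames=[3,2] (faults so far: 7)
  step 13: ref 2 -> HIT, frames=[3,2] (faults so far: 7)
  step 14: ref 2 -> HIT, frames=[3,2] (faults so far: 7)
  FIFO total faults: 7
--- LRU ---
  step 0: ref 4 -> FAULT, frames=[4,-] (faults so far: 1)
  step 1: ref 1 -> FAULT, frames=[4,1] (faults so far: 2)
  step 2: ref 3 -> FAULT, evict 4, frames=[3,1] (faults so far: 3)
  step 3: ref 4 -> FAULT, evict 1, frames=[3,4] (faults so far: 4)
  step 4: ref 4 -> HIT, frames=[3,4] (faults so far: 4)
  step 5: ref 3 -> HIT, frames=[3,4] (faults so far: 4)
  step 6: ref 3 -> HIT, frames=[3,4] (faults so far: 4)
  step 7: ref 1 -> FAULT, evict 4, frames=[3,1] (faults so far: 5)
  step 8: ref 1 -> HIT, frames=[3,1] (faults so far: 5)
  step 9: ref 1 -> HIT, frames=[3,1] (faults so far: 5)
  step 10: ref 2 -> FAULT, evict 3, frames=[2,1] (faults so far: 6)
  step 11: ref 3 -> FAULT, evict 1, frames=[2,3] (faults so far: 7)
  step 12: ref 2 -> HIT, frames=[2,3] (faults so far: 7)
  step 13: ref 2 -> HIT, frames=[2,3] (faults so far: 7)
  step 14: ref 2 -> HIT, frames=[2,3] (faults so far: 7)
  LRU total faults: 7
--- Optimal ---
  step 0: ref 4 -> FAULT, frames=[4,-] (faults so far: 1)
  step 1: ref 1 -> FAULT, frames=[4,1] (faults so far: 2)
  step 2: ref 3 -> FAULT, evict 1, frames=[4,3] (faults so far: 3)
  step 3: ref 4 -> HIT, frames=[4,3] (faults so far: 3)
  step 4: ref 4 -> HIT, frames=[4,3] (faults so far: 3)
  step 5: ref 3 -> HIT, frames=[4,3] (faults so far: 3)
  step 6: ref 3 -> HIT, frames=[4,3] (faults so far: 3)
  step 7: ref 1 -> FAULT, evict 4, frames=[1,3] (faults so far: 4)
  step 8: ref 1 -> HIT, frames=[1,3] (faults so far: 4)
  step 9: ref 1 -> HIT, frames=[1,3] (faults so far: 4)
  step 10: ref 2 -> FAULT, evict 1, frames=[2,3] (faults so far: 5)
  step 11: ref 3 -> HIT, frames=[2,3] (faults so far: 5)
  step 12: ref 2 -> HIT, frames=[2,3] (faults so far: 5)
  step 13: ref 2 -> HIT, frames=[2,3] (faults so far: 5)
  step 14: ref 2 -> HIT, frames=[2,3] (faults so far: 5)
  Optimal total faults: 5

Answer: 7 7 5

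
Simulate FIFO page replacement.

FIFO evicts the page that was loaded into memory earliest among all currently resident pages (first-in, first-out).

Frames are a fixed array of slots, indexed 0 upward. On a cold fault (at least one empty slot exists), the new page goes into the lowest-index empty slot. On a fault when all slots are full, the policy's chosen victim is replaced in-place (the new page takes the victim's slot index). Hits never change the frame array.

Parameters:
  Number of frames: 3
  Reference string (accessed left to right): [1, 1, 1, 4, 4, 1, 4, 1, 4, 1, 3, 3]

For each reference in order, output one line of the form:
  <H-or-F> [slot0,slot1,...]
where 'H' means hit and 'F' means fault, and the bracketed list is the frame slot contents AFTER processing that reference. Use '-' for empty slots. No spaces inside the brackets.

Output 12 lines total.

F [1,-,-]
H [1,-,-]
H [1,-,-]
F [1,4,-]
H [1,4,-]
H [1,4,-]
H [1,4,-]
H [1,4,-]
H [1,4,-]
H [1,4,-]
F [1,4,3]
H [1,4,3]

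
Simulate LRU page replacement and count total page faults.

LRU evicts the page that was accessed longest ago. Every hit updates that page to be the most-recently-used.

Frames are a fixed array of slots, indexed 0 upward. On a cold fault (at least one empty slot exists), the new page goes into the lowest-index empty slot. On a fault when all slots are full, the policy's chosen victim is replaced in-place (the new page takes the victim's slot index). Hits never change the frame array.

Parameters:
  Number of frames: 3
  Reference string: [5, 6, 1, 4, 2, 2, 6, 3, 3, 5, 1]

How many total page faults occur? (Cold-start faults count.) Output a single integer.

Answer: 9

Derivation:
Step 0: ref 5 → FAULT, frames=[5,-,-]
Step 1: ref 6 → FAULT, frames=[5,6,-]
Step 2: ref 1 → FAULT, frames=[5,6,1]
Step 3: ref 4 → FAULT (evict 5), frames=[4,6,1]
Step 4: ref 2 → FAULT (evict 6), frames=[4,2,1]
Step 5: ref 2 → HIT, frames=[4,2,1]
Step 6: ref 6 → FAULT (evict 1), frames=[4,2,6]
Step 7: ref 3 → FAULT (evict 4), frames=[3,2,6]
Step 8: ref 3 → HIT, frames=[3,2,6]
Step 9: ref 5 → FAULT (evict 2), frames=[3,5,6]
Step 10: ref 1 → FAULT (evict 6), frames=[3,5,1]
Total faults: 9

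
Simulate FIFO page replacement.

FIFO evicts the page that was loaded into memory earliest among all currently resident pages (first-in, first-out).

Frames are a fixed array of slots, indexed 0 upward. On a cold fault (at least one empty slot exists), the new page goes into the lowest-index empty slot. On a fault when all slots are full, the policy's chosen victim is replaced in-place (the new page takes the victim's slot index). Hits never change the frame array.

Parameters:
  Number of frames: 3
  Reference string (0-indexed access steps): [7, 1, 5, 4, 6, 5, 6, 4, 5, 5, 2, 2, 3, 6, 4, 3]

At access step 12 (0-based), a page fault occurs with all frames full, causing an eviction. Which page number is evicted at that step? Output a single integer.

Step 0: ref 7 -> FAULT, frames=[7,-,-]
Step 1: ref 1 -> FAULT, frames=[7,1,-]
Step 2: ref 5 -> FAULT, frames=[7,1,5]
Step 3: ref 4 -> FAULT, evict 7, frames=[4,1,5]
Step 4: ref 6 -> FAULT, evict 1, frames=[4,6,5]
Step 5: ref 5 -> HIT, frames=[4,6,5]
Step 6: ref 6 -> HIT, frames=[4,6,5]
Step 7: ref 4 -> HIT, frames=[4,6,5]
Step 8: ref 5 -> HIT, frames=[4,6,5]
Step 9: ref 5 -> HIT, frames=[4,6,5]
Step 10: ref 2 -> FAULT, evict 5, frames=[4,6,2]
Step 11: ref 2 -> HIT, frames=[4,6,2]
Step 12: ref 3 -> FAULT, evict 4, frames=[3,6,2]
At step 12: evicted page 4

Answer: 4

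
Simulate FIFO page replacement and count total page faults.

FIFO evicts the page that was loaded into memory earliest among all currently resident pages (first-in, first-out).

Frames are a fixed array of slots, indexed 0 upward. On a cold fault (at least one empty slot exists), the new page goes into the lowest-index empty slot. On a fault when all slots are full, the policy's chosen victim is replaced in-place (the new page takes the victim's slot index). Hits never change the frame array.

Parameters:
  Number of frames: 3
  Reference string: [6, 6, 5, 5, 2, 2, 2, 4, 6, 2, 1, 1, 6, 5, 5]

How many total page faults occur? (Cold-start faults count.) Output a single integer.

Answer: 7

Derivation:
Step 0: ref 6 → FAULT, frames=[6,-,-]
Step 1: ref 6 → HIT, frames=[6,-,-]
Step 2: ref 5 → FAULT, frames=[6,5,-]
Step 3: ref 5 → HIT, frames=[6,5,-]
Step 4: ref 2 → FAULT, frames=[6,5,2]
Step 5: ref 2 → HIT, frames=[6,5,2]
Step 6: ref 2 → HIT, frames=[6,5,2]
Step 7: ref 4 → FAULT (evict 6), frames=[4,5,2]
Step 8: ref 6 → FAULT (evict 5), frames=[4,6,2]
Step 9: ref 2 → HIT, frames=[4,6,2]
Step 10: ref 1 → FAULT (evict 2), frames=[4,6,1]
Step 11: ref 1 → HIT, frames=[4,6,1]
Step 12: ref 6 → HIT, frames=[4,6,1]
Step 13: ref 5 → FAULT (evict 4), frames=[5,6,1]
Step 14: ref 5 → HIT, frames=[5,6,1]
Total faults: 7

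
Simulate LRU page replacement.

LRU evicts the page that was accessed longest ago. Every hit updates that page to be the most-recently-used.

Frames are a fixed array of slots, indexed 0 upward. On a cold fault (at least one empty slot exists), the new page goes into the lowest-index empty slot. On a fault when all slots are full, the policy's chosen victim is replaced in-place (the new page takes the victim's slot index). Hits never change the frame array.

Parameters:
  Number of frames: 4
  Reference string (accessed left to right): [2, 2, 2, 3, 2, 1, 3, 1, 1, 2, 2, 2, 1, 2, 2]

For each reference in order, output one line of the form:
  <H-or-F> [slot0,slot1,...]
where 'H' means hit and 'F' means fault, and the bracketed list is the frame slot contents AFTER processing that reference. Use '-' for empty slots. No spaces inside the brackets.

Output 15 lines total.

F [2,-,-,-]
H [2,-,-,-]
H [2,-,-,-]
F [2,3,-,-]
H [2,3,-,-]
F [2,3,1,-]
H [2,3,1,-]
H [2,3,1,-]
H [2,3,1,-]
H [2,3,1,-]
H [2,3,1,-]
H [2,3,1,-]
H [2,3,1,-]
H [2,3,1,-]
H [2,3,1,-]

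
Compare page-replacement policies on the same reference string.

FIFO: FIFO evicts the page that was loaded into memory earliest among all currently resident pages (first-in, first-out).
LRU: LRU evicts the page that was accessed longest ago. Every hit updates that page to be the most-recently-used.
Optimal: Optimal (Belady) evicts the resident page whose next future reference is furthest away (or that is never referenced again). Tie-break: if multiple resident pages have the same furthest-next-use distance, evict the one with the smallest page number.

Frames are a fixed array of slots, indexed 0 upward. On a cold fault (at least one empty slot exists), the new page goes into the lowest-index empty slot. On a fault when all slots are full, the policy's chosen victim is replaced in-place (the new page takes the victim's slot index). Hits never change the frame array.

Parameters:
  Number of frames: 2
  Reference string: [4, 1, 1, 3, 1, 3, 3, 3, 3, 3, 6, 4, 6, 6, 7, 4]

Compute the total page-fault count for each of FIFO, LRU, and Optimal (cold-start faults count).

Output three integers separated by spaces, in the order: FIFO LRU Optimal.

Answer: 6 7 6

Derivation:
--- FIFO ---
  step 0: ref 4 -> FAULT, frames=[4,-] (faults so far: 1)
  step 1: ref 1 -> FAULT, frames=[4,1] (faults so far: 2)
  step 2: ref 1 -> HIT, frames=[4,1] (faults so far: 2)
  step 3: ref 3 -> FAULT, evict 4, frames=[3,1] (faults so far: 3)
  step 4: ref 1 -> HIT, frames=[3,1] (faults so far: 3)
  step 5: ref 3 -> HIT, frames=[3,1] (faults so far: 3)
  step 6: ref 3 -> HIT, frames=[3,1] (faults so far: 3)
  step 7: ref 3 -> HIT, frames=[3,1] (faults so far: 3)
  step 8: ref 3 -> HIT, frames=[3,1] (faults so far: 3)
  step 9: ref 3 -> HIT, frames=[3,1] (faults so far: 3)
  step 10: ref 6 -> FAULT, evict 1, frames=[3,6] (faults so far: 4)
  step 11: ref 4 -> FAULT, evict 3, frames=[4,6] (faults so far: 5)
  step 12: ref 6 -> HIT, frames=[4,6] (faults so far: 5)
  step 13: ref 6 -> HIT, frames=[4,6] (faults so far: 5)
  step 14: ref 7 -> FAULT, evict 6, frames=[4,7] (faults so far: 6)
  step 15: ref 4 -> HIT, frames=[4,7] (faults so far: 6)
  FIFO total faults: 6
--- LRU ---
  step 0: ref 4 -> FAULT, frames=[4,-] (faults so far: 1)
  step 1: ref 1 -> FAULT, frames=[4,1] (faults so far: 2)
  step 2: ref 1 -> HIT, frames=[4,1] (faults so far: 2)
  step 3: ref 3 -> FAULT, evict 4, frames=[3,1] (faults so far: 3)
  step 4: ref 1 -> HIT, frames=[3,1] (faults so far: 3)
  step 5: ref 3 -> HIT, frames=[3,1] (faults so far: 3)
  step 6: ref 3 -> HIT, frames=[3,1] (faults so far: 3)
  step 7: ref 3 -> HIT, frames=[3,1] (faults so far: 3)
  step 8: ref 3 -> HIT, frames=[3,1] (faults so far: 3)
  step 9: ref 3 -> HIT, frames=[3,1] (faults so far: 3)
  step 10: ref 6 -> FAULT, evict 1, frames=[3,6] (faults so far: 4)
  step 11: ref 4 -> FAULT, evict 3, frames=[4,6] (faults so far: 5)
  step 12: ref 6 -> HIT, frames=[4,6] (faults so far: 5)
  step 13: ref 6 -> HIT, frames=[4,6] (faults so far: 5)
  step 14: ref 7 -> FAULT, evict 4, frames=[7,6] (faults so far: 6)
  step 15: ref 4 -> FAULT, evict 6, frames=[7,4] (faults so far: 7)
  LRU total faults: 7
--- Optimal ---
  step 0: ref 4 -> FAULT, frames=[4,-] (faults so far: 1)
  step 1: ref 1 -> FAULT, frames=[4,1] (faults so far: 2)
  step 2: ref 1 -> HIT, frames=[4,1] (faults so far: 2)
  step 3: ref 3 -> FAULT, evict 4, frames=[3,1] (faults so far: 3)
  step 4: ref 1 -> HIT, frames=[3,1] (faults so far: 3)
  step 5: ref 3 -> HIT, frames=[3,1] (faults so far: 3)
  step 6: ref 3 -> HIT, frames=[3,1] (faults so far: 3)
  step 7: ref 3 -> HIT, frames=[3,1] (faults so far: 3)
  step 8: ref 3 -> HIT, frames=[3,1] (faults so far: 3)
  step 9: ref 3 -> HIT, frames=[3,1] (faults so far: 3)
  step 10: ref 6 -> FAULT, evict 1, frames=[3,6] (faults so far: 4)
  step 11: ref 4 -> FAULT, evict 3, frames=[4,6] (faults so far: 5)
  step 12: ref 6 -> HIT, frames=[4,6] (faults so far: 5)
  step 13: ref 6 -> HIT, frames=[4,6] (faults so far: 5)
  step 14: ref 7 -> FAULT, evict 6, frames=[4,7] (faults so far: 6)
  step 15: ref 4 -> HIT, frames=[4,7] (faults so far: 6)
  Optimal total faults: 6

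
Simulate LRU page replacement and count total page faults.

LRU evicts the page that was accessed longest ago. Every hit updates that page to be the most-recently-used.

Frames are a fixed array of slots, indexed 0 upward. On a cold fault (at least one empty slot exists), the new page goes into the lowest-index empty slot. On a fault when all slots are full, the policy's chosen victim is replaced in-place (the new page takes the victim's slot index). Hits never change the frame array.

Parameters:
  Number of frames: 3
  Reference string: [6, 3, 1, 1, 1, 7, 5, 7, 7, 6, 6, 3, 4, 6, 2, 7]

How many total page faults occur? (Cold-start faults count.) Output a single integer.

Step 0: ref 6 → FAULT, frames=[6,-,-]
Step 1: ref 3 → FAULT, frames=[6,3,-]
Step 2: ref 1 → FAULT, frames=[6,3,1]
Step 3: ref 1 → HIT, frames=[6,3,1]
Step 4: ref 1 → HIT, frames=[6,3,1]
Step 5: ref 7 → FAULT (evict 6), frames=[7,3,1]
Step 6: ref 5 → FAULT (evict 3), frames=[7,5,1]
Step 7: ref 7 → HIT, frames=[7,5,1]
Step 8: ref 7 → HIT, frames=[7,5,1]
Step 9: ref 6 → FAULT (evict 1), frames=[7,5,6]
Step 10: ref 6 → HIT, frames=[7,5,6]
Step 11: ref 3 → FAULT (evict 5), frames=[7,3,6]
Step 12: ref 4 → FAULT (evict 7), frames=[4,3,6]
Step 13: ref 6 → HIT, frames=[4,3,6]
Step 14: ref 2 → FAULT (evict 3), frames=[4,2,6]
Step 15: ref 7 → FAULT (evict 4), frames=[7,2,6]
Total faults: 10

Answer: 10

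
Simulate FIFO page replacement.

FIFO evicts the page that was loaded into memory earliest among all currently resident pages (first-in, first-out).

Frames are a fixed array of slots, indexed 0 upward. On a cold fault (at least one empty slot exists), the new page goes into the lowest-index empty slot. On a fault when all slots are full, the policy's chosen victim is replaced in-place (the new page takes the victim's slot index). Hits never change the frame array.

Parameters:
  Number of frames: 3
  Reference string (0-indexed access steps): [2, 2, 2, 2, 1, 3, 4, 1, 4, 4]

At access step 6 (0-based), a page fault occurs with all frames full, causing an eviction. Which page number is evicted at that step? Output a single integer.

Answer: 2

Derivation:
Step 0: ref 2 -> FAULT, frames=[2,-,-]
Step 1: ref 2 -> HIT, frames=[2,-,-]
Step 2: ref 2 -> HIT, frames=[2,-,-]
Step 3: ref 2 -> HIT, frames=[2,-,-]
Step 4: ref 1 -> FAULT, frames=[2,1,-]
Step 5: ref 3 -> FAULT, frames=[2,1,3]
Step 6: ref 4 -> FAULT, evict 2, frames=[4,1,3]
At step 6: evicted page 2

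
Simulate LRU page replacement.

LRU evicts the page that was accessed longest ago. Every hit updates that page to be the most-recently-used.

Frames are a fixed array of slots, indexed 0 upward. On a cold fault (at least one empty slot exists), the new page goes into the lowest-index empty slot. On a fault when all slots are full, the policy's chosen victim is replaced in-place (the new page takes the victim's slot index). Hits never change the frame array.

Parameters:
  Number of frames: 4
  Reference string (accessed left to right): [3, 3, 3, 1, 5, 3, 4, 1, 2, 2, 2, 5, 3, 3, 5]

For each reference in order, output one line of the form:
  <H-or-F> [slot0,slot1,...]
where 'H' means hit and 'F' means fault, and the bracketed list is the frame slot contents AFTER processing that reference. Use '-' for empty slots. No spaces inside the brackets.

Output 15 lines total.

F [3,-,-,-]
H [3,-,-,-]
H [3,-,-,-]
F [3,1,-,-]
F [3,1,5,-]
H [3,1,5,-]
F [3,1,5,4]
H [3,1,5,4]
F [3,1,2,4]
H [3,1,2,4]
H [3,1,2,4]
F [5,1,2,4]
F [5,1,2,3]
H [5,1,2,3]
H [5,1,2,3]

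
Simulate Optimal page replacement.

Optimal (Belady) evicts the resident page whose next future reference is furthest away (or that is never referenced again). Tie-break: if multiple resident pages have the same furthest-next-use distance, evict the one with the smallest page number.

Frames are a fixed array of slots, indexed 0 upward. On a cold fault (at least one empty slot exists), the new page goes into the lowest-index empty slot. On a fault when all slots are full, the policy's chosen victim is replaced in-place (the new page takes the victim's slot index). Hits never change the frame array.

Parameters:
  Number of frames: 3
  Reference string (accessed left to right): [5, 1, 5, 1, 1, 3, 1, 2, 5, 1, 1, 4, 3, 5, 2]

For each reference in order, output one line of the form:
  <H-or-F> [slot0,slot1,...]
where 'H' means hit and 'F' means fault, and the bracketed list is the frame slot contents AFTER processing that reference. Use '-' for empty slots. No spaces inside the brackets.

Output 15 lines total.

F [5,-,-]
F [5,1,-]
H [5,1,-]
H [5,1,-]
H [5,1,-]
F [5,1,3]
H [5,1,3]
F [5,1,2]
H [5,1,2]
H [5,1,2]
H [5,1,2]
F [5,4,2]
F [5,3,2]
H [5,3,2]
H [5,3,2]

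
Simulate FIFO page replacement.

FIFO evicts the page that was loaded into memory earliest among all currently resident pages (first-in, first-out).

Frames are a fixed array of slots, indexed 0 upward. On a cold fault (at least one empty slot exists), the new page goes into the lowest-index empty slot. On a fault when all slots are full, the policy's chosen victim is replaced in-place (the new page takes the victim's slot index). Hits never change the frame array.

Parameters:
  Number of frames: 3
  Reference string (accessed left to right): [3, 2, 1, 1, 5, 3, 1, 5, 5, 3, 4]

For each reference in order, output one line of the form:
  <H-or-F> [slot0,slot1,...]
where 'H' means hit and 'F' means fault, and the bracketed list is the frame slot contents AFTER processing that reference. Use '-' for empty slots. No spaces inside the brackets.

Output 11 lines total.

F [3,-,-]
F [3,2,-]
F [3,2,1]
H [3,2,1]
F [5,2,1]
F [5,3,1]
H [5,3,1]
H [5,3,1]
H [5,3,1]
H [5,3,1]
F [5,3,4]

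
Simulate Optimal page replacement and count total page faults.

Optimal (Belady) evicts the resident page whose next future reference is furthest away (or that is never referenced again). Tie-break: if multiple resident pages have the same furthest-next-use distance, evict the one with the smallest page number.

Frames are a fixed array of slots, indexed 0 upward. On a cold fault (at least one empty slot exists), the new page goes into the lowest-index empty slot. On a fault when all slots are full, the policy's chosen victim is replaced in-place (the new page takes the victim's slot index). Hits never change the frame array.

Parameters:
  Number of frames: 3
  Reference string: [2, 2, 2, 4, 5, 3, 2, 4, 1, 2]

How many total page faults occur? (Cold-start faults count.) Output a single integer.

Answer: 5

Derivation:
Step 0: ref 2 → FAULT, frames=[2,-,-]
Step 1: ref 2 → HIT, frames=[2,-,-]
Step 2: ref 2 → HIT, frames=[2,-,-]
Step 3: ref 4 → FAULT, frames=[2,4,-]
Step 4: ref 5 → FAULT, frames=[2,4,5]
Step 5: ref 3 → FAULT (evict 5), frames=[2,4,3]
Step 6: ref 2 → HIT, frames=[2,4,3]
Step 7: ref 4 → HIT, frames=[2,4,3]
Step 8: ref 1 → FAULT (evict 3), frames=[2,4,1]
Step 9: ref 2 → HIT, frames=[2,4,1]
Total faults: 5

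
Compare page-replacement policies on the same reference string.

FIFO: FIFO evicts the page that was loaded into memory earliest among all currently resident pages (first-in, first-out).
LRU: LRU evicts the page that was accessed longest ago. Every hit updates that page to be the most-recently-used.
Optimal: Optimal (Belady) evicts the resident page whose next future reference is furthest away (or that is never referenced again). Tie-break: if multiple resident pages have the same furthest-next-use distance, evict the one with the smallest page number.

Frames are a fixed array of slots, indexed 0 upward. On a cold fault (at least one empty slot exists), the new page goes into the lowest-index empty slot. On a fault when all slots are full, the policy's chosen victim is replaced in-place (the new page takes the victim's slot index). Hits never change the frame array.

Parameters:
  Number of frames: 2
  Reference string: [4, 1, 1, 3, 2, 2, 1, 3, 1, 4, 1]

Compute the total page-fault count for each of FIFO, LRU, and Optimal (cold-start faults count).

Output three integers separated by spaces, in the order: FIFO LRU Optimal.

--- FIFO ---
  step 0: ref 4 -> FAULT, frames=[4,-] (faults so far: 1)
  step 1: ref 1 -> FAULT, frames=[4,1] (faults so far: 2)
  step 2: ref 1 -> HIT, frames=[4,1] (faults so far: 2)
  step 3: ref 3 -> FAULT, evict 4, frames=[3,1] (faults so far: 3)
  step 4: ref 2 -> FAULT, evict 1, frames=[3,2] (faults so far: 4)
  step 5: ref 2 -> HIT, frames=[3,2] (faults so far: 4)
  step 6: ref 1 -> FAULT, evict 3, frames=[1,2] (faults so far: 5)
  step 7: ref 3 -> FAULT, evict 2, frames=[1,3] (faults so far: 6)
  step 8: ref 1 -> HIT, frames=[1,3] (faults so far: 6)
  step 9: ref 4 -> FAULT, evict 1, frames=[4,3] (faults so far: 7)
  step 10: ref 1 -> FAULT, evict 3, frames=[4,1] (faults so far: 8)
  FIFO total faults: 8
--- LRU ---
  step 0: ref 4 -> FAULT, frames=[4,-] (faults so far: 1)
  step 1: ref 1 -> FAULT, frames=[4,1] (faults so far: 2)
  step 2: ref 1 -> HIT, frames=[4,1] (faults so far: 2)
  step 3: ref 3 -> FAULT, evict 4, frames=[3,1] (faults so far: 3)
  step 4: ref 2 -> FAULT, evict 1, frames=[3,2] (faults so far: 4)
  step 5: ref 2 -> HIT, frames=[3,2] (faults so far: 4)
  step 6: ref 1 -> FAULT, evict 3, frames=[1,2] (faults so far: 5)
  step 7: ref 3 -> FAULT, evict 2, frames=[1,3] (faults so far: 6)
  step 8: ref 1 -> HIT, frames=[1,3] (faults so far: 6)
  step 9: ref 4 -> FAULT, evict 3, frames=[1,4] (faults so far: 7)
  step 10: ref 1 -> HIT, frames=[1,4] (faults so far: 7)
  LRU total faults: 7
--- Optimal ---
  step 0: ref 4 -> FAULT, frames=[4,-] (faults so far: 1)
  step 1: ref 1 -> FAULT, frames=[4,1] (faults so far: 2)
  step 2: ref 1 -> HIT, frames=[4,1] (faults so far: 2)
  step 3: ref 3 -> FAULT, evict 4, frames=[3,1] (faults so far: 3)
  step 4: ref 2 -> FAULT, evict 3, frames=[2,1] (faults so far: 4)
  step 5: ref 2 -> HIT, frames=[2,1] (faults so far: 4)
  step 6: ref 1 -> HIT, frames=[2,1] (faults so far: 4)
  step 7: ref 3 -> FAULT, evict 2, frames=[3,1] (faults so far: 5)
  step 8: ref 1 -> HIT, frames=[3,1] (faults so far: 5)
  step 9: ref 4 -> FAULT, evict 3, frames=[4,1] (faults so far: 6)
  step 10: ref 1 -> HIT, frames=[4,1] (faults so far: 6)
  Optimal total faults: 6

Answer: 8 7 6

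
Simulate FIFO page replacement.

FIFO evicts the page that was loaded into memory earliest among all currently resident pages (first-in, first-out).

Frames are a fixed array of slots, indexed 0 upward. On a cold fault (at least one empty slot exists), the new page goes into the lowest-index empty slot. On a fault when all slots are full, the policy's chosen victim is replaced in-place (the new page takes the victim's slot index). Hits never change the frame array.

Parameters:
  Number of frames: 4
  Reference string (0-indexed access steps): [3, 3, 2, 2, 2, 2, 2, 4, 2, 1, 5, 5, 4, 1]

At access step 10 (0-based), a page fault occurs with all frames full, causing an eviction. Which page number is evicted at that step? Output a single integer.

Step 0: ref 3 -> FAULT, frames=[3,-,-,-]
Step 1: ref 3 -> HIT, frames=[3,-,-,-]
Step 2: ref 2 -> FAULT, frames=[3,2,-,-]
Step 3: ref 2 -> HIT, frames=[3,2,-,-]
Step 4: ref 2 -> HIT, frames=[3,2,-,-]
Step 5: ref 2 -> HIT, frames=[3,2,-,-]
Step 6: ref 2 -> HIT, frames=[3,2,-,-]
Step 7: ref 4 -> FAULT, frames=[3,2,4,-]
Step 8: ref 2 -> HIT, frames=[3,2,4,-]
Step 9: ref 1 -> FAULT, frames=[3,2,4,1]
Step 10: ref 5 -> FAULT, evict 3, frames=[5,2,4,1]
At step 10: evicted page 3

Answer: 3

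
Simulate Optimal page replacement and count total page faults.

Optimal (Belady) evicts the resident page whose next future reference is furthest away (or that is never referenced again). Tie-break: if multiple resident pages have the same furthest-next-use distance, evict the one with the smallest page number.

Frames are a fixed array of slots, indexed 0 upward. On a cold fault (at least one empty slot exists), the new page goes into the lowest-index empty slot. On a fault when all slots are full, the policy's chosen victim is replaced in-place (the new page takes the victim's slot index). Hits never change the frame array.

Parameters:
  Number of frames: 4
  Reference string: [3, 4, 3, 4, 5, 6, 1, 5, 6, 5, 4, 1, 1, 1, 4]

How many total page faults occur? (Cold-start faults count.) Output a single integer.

Step 0: ref 3 → FAULT, frames=[3,-,-,-]
Step 1: ref 4 → FAULT, frames=[3,4,-,-]
Step 2: ref 3 → HIT, frames=[3,4,-,-]
Step 3: ref 4 → HIT, frames=[3,4,-,-]
Step 4: ref 5 → FAULT, frames=[3,4,5,-]
Step 5: ref 6 → FAULT, frames=[3,4,5,6]
Step 6: ref 1 → FAULT (evict 3), frames=[1,4,5,6]
Step 7: ref 5 → HIT, frames=[1,4,5,6]
Step 8: ref 6 → HIT, frames=[1,4,5,6]
Step 9: ref 5 → HIT, frames=[1,4,5,6]
Step 10: ref 4 → HIT, frames=[1,4,5,6]
Step 11: ref 1 → HIT, frames=[1,4,5,6]
Step 12: ref 1 → HIT, frames=[1,4,5,6]
Step 13: ref 1 → HIT, frames=[1,4,5,6]
Step 14: ref 4 → HIT, frames=[1,4,5,6]
Total faults: 5

Answer: 5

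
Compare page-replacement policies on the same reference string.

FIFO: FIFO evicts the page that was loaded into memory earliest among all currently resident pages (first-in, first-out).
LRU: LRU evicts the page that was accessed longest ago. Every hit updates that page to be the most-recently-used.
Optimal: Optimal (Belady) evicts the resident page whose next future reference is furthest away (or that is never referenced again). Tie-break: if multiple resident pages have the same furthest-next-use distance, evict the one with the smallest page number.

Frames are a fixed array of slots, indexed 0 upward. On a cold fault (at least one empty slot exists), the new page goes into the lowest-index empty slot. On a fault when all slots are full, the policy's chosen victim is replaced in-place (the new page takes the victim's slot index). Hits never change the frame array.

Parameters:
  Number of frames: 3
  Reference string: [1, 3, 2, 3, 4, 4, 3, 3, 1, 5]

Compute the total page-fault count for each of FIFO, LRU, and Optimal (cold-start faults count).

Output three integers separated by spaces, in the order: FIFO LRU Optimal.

Answer: 6 6 5

Derivation:
--- FIFO ---
  step 0: ref 1 -> FAULT, frames=[1,-,-] (faults so far: 1)
  step 1: ref 3 -> FAULT, frames=[1,3,-] (faults so far: 2)
  step 2: ref 2 -> FAULT, frames=[1,3,2] (faults so far: 3)
  step 3: ref 3 -> HIT, frames=[1,3,2] (faults so far: 3)
  step 4: ref 4 -> FAULT, evict 1, frames=[4,3,2] (faults so far: 4)
  step 5: ref 4 -> HIT, frames=[4,3,2] (faults so far: 4)
  step 6: ref 3 -> HIT, frames=[4,3,2] (faults so far: 4)
  step 7: ref 3 -> HIT, frames=[4,3,2] (faults so far: 4)
  step 8: ref 1 -> FAULT, evict 3, frames=[4,1,2] (faults so far: 5)
  step 9: ref 5 -> FAULT, evict 2, frames=[4,1,5] (faults so far: 6)
  FIFO total faults: 6
--- LRU ---
  step 0: ref 1 -> FAULT, frames=[1,-,-] (faults so far: 1)
  step 1: ref 3 -> FAULT, frames=[1,3,-] (faults so far: 2)
  step 2: ref 2 -> FAULT, frames=[1,3,2] (faults so far: 3)
  step 3: ref 3 -> HIT, frames=[1,3,2] (faults so far: 3)
  step 4: ref 4 -> FAULT, evict 1, frames=[4,3,2] (faults so far: 4)
  step 5: ref 4 -> HIT, frames=[4,3,2] (faults so far: 4)
  step 6: ref 3 -> HIT, frames=[4,3,2] (faults so far: 4)
  step 7: ref 3 -> HIT, frames=[4,3,2] (faults so far: 4)
  step 8: ref 1 -> FAULT, evict 2, frames=[4,3,1] (faults so far: 5)
  step 9: ref 5 -> FAULT, evict 4, frames=[5,3,1] (faults so far: 6)
  LRU total faults: 6
--- Optimal ---
  step 0: ref 1 -> FAULT, frames=[1,-,-] (faults so far: 1)
  step 1: ref 3 -> FAULT, frames=[1,3,-] (faults so far: 2)
  step 2: ref 2 -> FAULT, frames=[1,3,2] (faults so far: 3)
  step 3: ref 3 -> HIT, frames=[1,3,2] (faults so far: 3)
  step 4: ref 4 -> FAULT, evict 2, frames=[1,3,4] (faults so far: 4)
  step 5: ref 4 -> HIT, frames=[1,3,4] (faults so far: 4)
  step 6: ref 3 -> HIT, frames=[1,3,4] (faults so far: 4)
  step 7: ref 3 -> HIT, frames=[1,3,4] (faults so far: 4)
  step 8: ref 1 -> HIT, frames=[1,3,4] (faults so far: 4)
  step 9: ref 5 -> FAULT, evict 1, frames=[5,3,4] (faults so far: 5)
  Optimal total faults: 5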